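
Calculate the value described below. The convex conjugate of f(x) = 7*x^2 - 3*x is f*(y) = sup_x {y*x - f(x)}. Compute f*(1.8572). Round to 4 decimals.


f*(y) = sup_x {y*x - a*x^2 - b*x} = sup_x {(y-b)*x - a*x^2}
FOC: (y - b) - 2a*x = 0 => x* = (y - b)/(2a)
x* = (1.8572 + 3)/(2*7) = 0.3469
f*(1.8572) = (y-b)^2/(4a) = (1.8572 + 3)^2/(4*7)
= 23.5924/28 = 0.8426


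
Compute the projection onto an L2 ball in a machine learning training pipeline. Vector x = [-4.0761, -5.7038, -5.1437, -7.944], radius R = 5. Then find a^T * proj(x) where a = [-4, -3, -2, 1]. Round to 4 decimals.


Step 1: Compute ||x|| (intermediates to 6 decimals).
||x|| = sqrt((-4.0761)^2 + (-5.7038)^2 + (-5.1437)^2 + (-7.944)^2) = 11.777636
Step 2: Project.
Since ||x|| > R, scale = R/||x|| = 5/11.777636 = 0.424533, proj(x) = scale * x
proj(x) = [-1.730439, -2.421451, -2.18367, -3.37249]
Step 3: Dot product.
a^T * proj(x) = -4*(-1.730439) - 3*(-2.421451) - 2*(-2.18367) + 1*(-3.37249) = 15.181


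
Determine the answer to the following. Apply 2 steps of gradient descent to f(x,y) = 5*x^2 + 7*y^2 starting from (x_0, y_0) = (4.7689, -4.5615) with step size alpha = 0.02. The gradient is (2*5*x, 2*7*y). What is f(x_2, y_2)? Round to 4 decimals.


Gradient descent on f(x,y) = 5*x^2 + 7*y^2.
Starting point: (4.7689, -4.5615), alpha = 0.02
Step 1: grad_x = 2*5*4.7689 = 47.689, grad_y = 2*7*-4.5615 = -63.861
  x_1 = 4.7689 - 0.02*47.689 = 3.8151
  y_1 = -4.5615 - 0.02*-63.861 = -3.2843
Step 2: grad_x = 2*5*3.8151 = 38.1512, grad_y = 2*7*-3.2843 = -45.9799
  x_2 = 3.8151 - 0.02*38.1512 = 3.0521
  y_2 = -3.2843 - 0.02*-45.9799 = -2.3647
f(3.0521, -2.3647) = 5*3.0521^2 + 7*(-2.3647)^2 = 85.7185


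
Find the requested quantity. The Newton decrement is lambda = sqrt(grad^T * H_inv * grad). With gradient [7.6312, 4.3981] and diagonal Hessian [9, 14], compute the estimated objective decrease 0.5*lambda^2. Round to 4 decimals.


Step 1: H is diagonal, so H^(-1) * g = [0.8479, 0.3142].
Step 2: g^T H^(-1) g = sum_i g_i^2 / H_ii
  = (7.6312)^2/9 + (4.3981)^2/14
  = 6.4706 + 1.3817 = 7.8522
Step 3: Objective decrease = 0.5 * g^T H^(-1) g = 3.9261


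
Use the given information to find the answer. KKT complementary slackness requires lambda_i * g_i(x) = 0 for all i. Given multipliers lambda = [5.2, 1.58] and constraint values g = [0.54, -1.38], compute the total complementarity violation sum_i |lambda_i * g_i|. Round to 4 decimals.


KKT complementary slackness check:
lambda_1 * g_1 = 5.2 * 0.54 = 2.808
lambda_2 * g_2 = 1.58 * -1.38 = -2.1804
Total violation = 2.808 + 2.1804 = 4.9884


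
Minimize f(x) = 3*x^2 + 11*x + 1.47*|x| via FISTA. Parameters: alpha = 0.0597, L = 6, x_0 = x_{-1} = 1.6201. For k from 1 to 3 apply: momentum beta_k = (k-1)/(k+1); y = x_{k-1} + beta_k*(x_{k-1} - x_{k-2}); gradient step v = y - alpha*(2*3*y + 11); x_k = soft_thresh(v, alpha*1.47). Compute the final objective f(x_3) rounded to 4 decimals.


FISTA on f(x) = 3*x^2 + 11*x + 1.47*|x|
L = 6, alpha = 0.0597
Iteration 1: beta = 0.0, y = 1.6201 + 0.0*(1.6201 - 1.6201) = 1.6201
  grad(y) = 20.7206, v = y - alpha*grad = 0.3831
  prox(v) = soft_thresh(0.3831, 0.0878) = 0.2953
Iteration 2: beta = 0.3333, y = 0.2953 + 0.3333*(0.2953 - 1.6201) = -0.1463
  grad(y) = 10.1224, v = y - alpha*grad = -0.7506
  prox(v) = soft_thresh(-0.7506, 0.0878) = -0.6628
Iteration 3: beta = 0.5, y = -0.6628 + 0.5*(-0.6628 - 0.2953) = -1.1419
  grad(y) = 4.1487, v = y - alpha*grad = -1.3896
  prox(v) = soft_thresh(-1.3896, 0.0878) = -1.3018
f(x_3) = 3*(-1.3018)^2 + 11*(-1.3018) + 1.47*|-1.3018| = -7.3221


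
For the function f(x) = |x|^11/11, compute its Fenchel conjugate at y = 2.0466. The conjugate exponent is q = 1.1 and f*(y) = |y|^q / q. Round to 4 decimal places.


The conjugate exponent q satisfies 1/p + 1/q = 1.
p = 11, so q = 11/(11 - 1) = 1.1
|y|^q = 2.0466^1.1 = 2.1985
f*(2.0466) = 2.1985 / 1.1 = 1.9987


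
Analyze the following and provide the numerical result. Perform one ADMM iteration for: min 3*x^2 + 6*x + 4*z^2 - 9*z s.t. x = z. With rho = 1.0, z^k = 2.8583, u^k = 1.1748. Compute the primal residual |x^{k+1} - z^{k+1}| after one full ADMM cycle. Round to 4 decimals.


ADMM iteration with rho = 1.0, z^k = 2.8583, u^k = 1.1748
Step 1: x-update.
Minimize 3*x^2 + 6*x + (1.0/2)*(x - 2.8583 + 1.1748)^2
FOC: (2*3 + 1.0)*x = -6 + 1.0*(2.8583 - 1.1748)
x^{k+1} = -0.6166
Step 2: z-update.
Minimize 4*z^2 - 9*z + (1.0/2)*(-0.6166 - z + 1.1748)^2
FOC: (2*4 + 1.0)*z = 9 + 1.0*(-0.6166 + 1.1748)
z^{k+1} = 1.062
Step 3: u-update.
u^{k+1} = 1.1748 - 0.6166 - 1.062 = -0.5039
Step 4: Primal residual = |-0.6166 - 1.062| = 1.6787


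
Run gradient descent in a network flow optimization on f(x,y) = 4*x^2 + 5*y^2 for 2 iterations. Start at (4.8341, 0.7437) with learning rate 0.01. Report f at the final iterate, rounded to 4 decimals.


Gradient descent on f(x,y) = 4*x^2 + 5*y^2.
Starting point: (4.8341, 0.7437), alpha = 0.01
Step 1: grad_x = 2*4*4.8341 = 38.6728, grad_y = 2*5*0.7437 = 7.437
  x_1 = 4.8341 - 0.01*38.6728 = 4.4474
  y_1 = 0.7437 - 0.01*7.437 = 0.6693
Step 2: grad_x = 2*4*4.4474 = 35.579, grad_y = 2*5*0.6693 = 6.6933
  x_2 = 4.4474 - 0.01*35.579 = 4.0916
  y_2 = 0.6693 - 0.01*6.6933 = 0.6024
f(4.0916, 0.6024) = 4*4.0916^2 + 5*0.6024^2 = 68.7786


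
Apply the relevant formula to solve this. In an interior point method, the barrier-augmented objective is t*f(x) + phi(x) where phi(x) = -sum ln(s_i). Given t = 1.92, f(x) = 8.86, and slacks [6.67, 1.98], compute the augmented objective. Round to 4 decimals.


Step 1: Compute log-barrier.
ln values: [1.8976, 0.6831]
phi = -(1.8976 + 0.6831) = -2.5807
Step 2: Compute augmented objective.
t*f(x) = 1.92*8.86 = 17.0112
Total = 17.0112 - 2.5807 = 14.4305


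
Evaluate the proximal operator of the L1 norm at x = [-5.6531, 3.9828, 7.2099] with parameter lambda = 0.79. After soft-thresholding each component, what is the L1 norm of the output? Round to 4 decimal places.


Soft-thresholding with lambda = 0.79:
prox(-5.6531) = sign(-5.6531)*max(|-5.6531| - 0.79, 0) = -4.8631
prox(3.9828) = sign(3.9828)*max(|3.9828| - 0.79, 0) = 3.1928
prox(7.2099) = sign(7.2099)*max(|7.2099| - 0.79, 0) = 6.4199
prox(x) = [-4.8631, 3.1928, 6.4199]
||prox(x)||_1 = 4.8631 + 3.1928 + 6.4199 = 14.4758


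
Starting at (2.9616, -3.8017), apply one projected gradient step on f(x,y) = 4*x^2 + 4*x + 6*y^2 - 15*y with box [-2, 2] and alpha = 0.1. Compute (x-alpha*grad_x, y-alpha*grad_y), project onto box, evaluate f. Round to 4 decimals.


Step 1: Compute gradient at (2.9616, -3.8017).
grad_x = 2*4*2.9616 + 4 = 27.6928
grad_y = 2*6*-3.8017 - 15 = -60.6204
Step 2: Gradient step.
x_raw = 2.9616 - 0.1*27.6928 = 0.1923
y_raw = -3.8017 - 0.1*-60.6204 = 2.2603
Step 3: Project onto [-2, 2].
x_proj = clip(0.1923) = 0.1923
y_proj = clip(2.2603) = 2.0
Step 4: Evaluate f.
f(0.1923, 2.0) = -5.0828


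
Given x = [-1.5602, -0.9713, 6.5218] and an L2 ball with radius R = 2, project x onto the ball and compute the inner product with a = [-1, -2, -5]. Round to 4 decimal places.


Step 1: Compute ||x|| (intermediates to 6 decimals).
||x|| = sqrt((-1.5602)^2 + (-0.9713)^2 + 6.5218^2) = 6.775804
Step 2: Project.
Since ||x|| > R, scale = R/||x|| = 2/6.775804 = 0.295168, proj(x) = scale * x
proj(x) = [-0.460521, -0.286697, 1.925027]
Step 3: Dot product.
a^T * proj(x) = -1*(-0.460521) - 2*(-0.286697) - 5*1.925027 = -8.5912


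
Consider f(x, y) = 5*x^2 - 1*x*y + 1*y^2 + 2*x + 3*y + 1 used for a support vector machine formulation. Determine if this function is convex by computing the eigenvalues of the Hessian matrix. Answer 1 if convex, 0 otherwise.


The Hessian of f(x,y) = 5*x^2 - 1*x*y + 1*y^2 + 2*x + 3*y + 1 is:
H = [[10, -1], [-1, 2]]
Trace = 10 + 2 = 12
Determinant = 10*2 - (-1)^2 = 19
Discriminant = (12)^2 - 4*19 = 68.0
Eigenvalues: lambda_1 = 1.8769, lambda_2 = 10.1231
The function is convex.

1


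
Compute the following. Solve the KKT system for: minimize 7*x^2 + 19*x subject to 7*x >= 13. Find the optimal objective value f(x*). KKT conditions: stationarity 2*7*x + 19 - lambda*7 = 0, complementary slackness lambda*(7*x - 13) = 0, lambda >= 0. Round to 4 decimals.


Step 1: Try lambda = 0 (constraint inactive).
x_unc = -19/(2*7) = -1.3571
Check: 7*-1.3571 = -9.4997 < 13 -- violated!
Step 2: Constraint must be active: 7*x = 13
x* = 13/7 = 1.8571 (rounded; the exact value 13/7 is used below)
lambda = (2*7*(13/7) + 19)/7 = 6.4286
Step 3: Compute optimal value.
f(x*) = 7*(13/7)^2 + 19*(13/7) = 59.4286


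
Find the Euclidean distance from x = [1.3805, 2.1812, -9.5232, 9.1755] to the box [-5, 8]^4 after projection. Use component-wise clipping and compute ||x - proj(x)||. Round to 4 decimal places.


Project each component onto [-5, 8].
clip(1.3805) = 1.3805, clip(2.1812) = 2.1812, clip(-9.5232) = -5.0, clip(9.1755) = 8.0
Projection = [1.3805, 2.1812, -5.0, 8.0]
Squared diffs: [0.0, 0.0, 20.4593, 1.3818]
Distance = sqrt(21.8411) = 4.6735


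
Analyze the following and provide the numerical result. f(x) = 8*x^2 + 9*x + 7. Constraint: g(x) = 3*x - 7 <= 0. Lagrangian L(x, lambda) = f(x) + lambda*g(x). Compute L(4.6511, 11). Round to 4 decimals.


Step 1: Evaluate f(x).
f(4.6511) = 8*4.6511^2 + 9*4.6511 + 7 = 221.9217
Step 2: Evaluate g(x).
g(4.6511) = 3*4.6511 - 7 = 6.9533
Step 3: Compute Lagrangian.
L = 221.9217 + 11*6.9533 = 298.408


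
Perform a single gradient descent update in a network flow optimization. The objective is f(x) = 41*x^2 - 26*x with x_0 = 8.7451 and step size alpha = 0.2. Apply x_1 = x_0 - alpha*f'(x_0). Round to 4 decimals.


We compute the gradient at x_0 and apply the update.
f'(x) = 82*x - 26
f'(8.7451) = 82*8.7451 - 26 = 691.0982
x_1 = 8.7451 - 0.2*691.0982 = -129.4745


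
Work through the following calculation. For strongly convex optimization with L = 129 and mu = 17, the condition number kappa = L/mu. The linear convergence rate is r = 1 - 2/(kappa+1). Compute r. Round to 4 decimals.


Step 1: Compute the condition number.
kappa = L/mu = 129/17 = 7.5882
Step 2: Compute the convergence rate.
r = 1 - 2/(kappa + 1) = 1 - 2*mu/(L + mu) = (L - mu)/(L + mu) = 112/146 = 0.7671


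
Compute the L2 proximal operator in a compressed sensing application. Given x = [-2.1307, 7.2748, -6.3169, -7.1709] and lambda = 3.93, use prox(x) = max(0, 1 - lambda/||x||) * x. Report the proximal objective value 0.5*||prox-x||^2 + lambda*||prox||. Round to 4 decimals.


Step 1: Compute ||x||.
||x|| = 12.1979
Step 2: Compute scaling factor.
scale = max(0, 1 - 3.93/12.1979) = 0.6778
Step 3: prox(x) = [-1.4442, 4.9309, -4.2817, -4.8605]
||prox(x)|| = 8.2679
Step 4: Proximal objective.
0.5*||prox-x||^2 = 7.7225
lambda*||prox|| = 32.4928
Total = 40.2151


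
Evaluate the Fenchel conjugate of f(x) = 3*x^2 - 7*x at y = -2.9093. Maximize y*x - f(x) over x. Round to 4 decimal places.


f*(y) = sup_x {y*x - a*x^2 - b*x} = sup_x {(y-b)*x - a*x^2}
FOC: (y - b) - 2a*x = 0 => x* = (y - b)/(2a)
x* = (-2.9093 + 7)/(2*3) = 0.6818
f*(-2.9093) = (y-b)^2/(4a) = (-2.9093 + 7)^2/(4*3)
= 16.7338/12 = 1.3945


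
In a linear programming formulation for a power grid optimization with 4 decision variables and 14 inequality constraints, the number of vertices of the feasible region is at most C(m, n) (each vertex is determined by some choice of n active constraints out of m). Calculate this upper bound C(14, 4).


Each vertex corresponds to some choice of n active constraints out of m, so the number of vertices is at most C(m, n) = m! / (n!(m-n)!).
m = 14, n = 4
Numerator: 14 * 13 * 12 * 11
Denominator: 4! = 24
C(14, 4) = 1001


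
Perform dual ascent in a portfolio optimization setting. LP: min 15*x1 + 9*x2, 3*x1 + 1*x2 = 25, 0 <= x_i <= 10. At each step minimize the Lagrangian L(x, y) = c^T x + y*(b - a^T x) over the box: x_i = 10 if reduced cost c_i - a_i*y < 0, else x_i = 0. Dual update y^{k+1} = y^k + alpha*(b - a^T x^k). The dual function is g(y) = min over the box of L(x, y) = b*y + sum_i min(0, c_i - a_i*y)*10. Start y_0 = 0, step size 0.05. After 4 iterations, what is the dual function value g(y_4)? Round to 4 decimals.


Dual ascent for LP: min 15*x1 + 9*x2, 3*x1 + 1*x2 = 25, 0 <= x_i <= 10
Step 1: y^k = 0.0, reduced costs: (15.0, 9.0)
  x^k = (0.0, 0.0), subgradient = b - a^T x = 25.0
  y^{k+1} = 0.0 + 0.05*25.0 = 1.25
Step 2: y^k = 1.25, reduced costs: (11.25, 7.75)
  x^k = (0.0, 0.0), subgradient = b - a^T x = 25.0
  y^{k+1} = 1.25 + 0.05*25.0 = 2.5
Step 3: y^k = 2.5, reduced costs: (7.5, 6.5)
  x^k = (0.0, 0.0), subgradient = b - a^T x = 25.0
  y^{k+1} = 2.5 + 0.05*25.0 = 3.75
Step 4: y^k = 3.75, reduced costs: (3.75, 5.25)
  x^k = (0.0, 0.0), subgradient = b - a^T x = 25.0
  y^{k+1} = 3.75 + 0.05*25.0 = 5.0
Dual objective at y_4 = 5.0: reduced costs (0.0, 4.0), box minimizer x = (0.0, 0.0)
g(y_4) = b*y + (c1 - a1*y)*x1 + (c2 - a2*y)*x2 = 25*5.0 + 0.0*0.0 + 4.0*0.0 = 125.0 + 0.0 + 0.0 = 125.0


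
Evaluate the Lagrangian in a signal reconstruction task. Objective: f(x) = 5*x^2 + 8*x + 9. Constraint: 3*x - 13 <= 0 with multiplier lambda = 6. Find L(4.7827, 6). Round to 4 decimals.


Step 1: Evaluate f(x).
f(4.7827) = 5*4.7827^2 + 8*4.7827 + 9 = 161.6327
Step 2: Evaluate g(x).
g(4.7827) = 3*4.7827 - 13 = 1.3481
Step 3: Compute Lagrangian.
L = 161.6327 + 6*1.3481 = 169.7213


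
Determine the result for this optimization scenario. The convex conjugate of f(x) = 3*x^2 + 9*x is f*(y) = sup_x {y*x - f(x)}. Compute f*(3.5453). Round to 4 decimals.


f*(y) = sup_x {y*x - a*x^2 - b*x} = sup_x {(y-b)*x - a*x^2}
FOC: (y - b) - 2a*x = 0 => x* = (y - b)/(2a)
x* = (3.5453 - 9)/(2*3) = -0.9091
f*(3.5453) = (y-b)^2/(4a) = (3.5453 - 9)^2/(4*3)
= 29.7538/12 = 2.4795


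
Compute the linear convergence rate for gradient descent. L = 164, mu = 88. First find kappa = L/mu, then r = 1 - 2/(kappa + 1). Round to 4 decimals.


Step 1: Compute the condition number.
kappa = L/mu = 164/88 = 1.8636
Step 2: Compute the convergence rate.
r = 1 - 2/(kappa + 1) = 1 - 2*mu/(L + mu) = (L - mu)/(L + mu) = 76/252 = 0.3016


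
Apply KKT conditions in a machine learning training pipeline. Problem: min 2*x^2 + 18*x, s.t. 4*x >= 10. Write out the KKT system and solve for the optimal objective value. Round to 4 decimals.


Step 1: Try lambda = 0 (constraint inactive).
x_unc = -18/(2*2) = -4.5
Check: 4*-4.5 = -18.0 < 10 -- violated!
Step 2: Constraint must be active: 4*x = 10
x* = 10/4 = 2.5
lambda = (2*2*2.5 + 18)/4 = 7.0
Step 3: Compute optimal value.
f(x*) = 2*2.5^2 + 18*2.5 = 57.5


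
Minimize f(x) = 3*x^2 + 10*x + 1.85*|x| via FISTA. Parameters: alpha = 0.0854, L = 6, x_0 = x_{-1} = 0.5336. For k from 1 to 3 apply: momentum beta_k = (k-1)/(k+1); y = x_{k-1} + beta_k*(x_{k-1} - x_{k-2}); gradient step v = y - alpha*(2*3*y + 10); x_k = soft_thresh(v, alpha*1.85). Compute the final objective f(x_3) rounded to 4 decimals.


FISTA on f(x) = 3*x^2 + 10*x + 1.85*|x|
L = 6, alpha = 0.0854
Iteration 1: beta = 0.0, y = 0.5336 + 0.0*(0.5336 - 0.5336) = 0.5336
  grad(y) = 13.2016, v = y - alpha*grad = -0.5938
  prox(v) = soft_thresh(-0.5938, 0.158) = -0.4358
Iteration 2: beta = 0.3333, y = -0.4358 + 0.3333*(-0.4358 - 0.5336) = -0.759
  grad(y) = 5.4462, v = y - alpha*grad = -1.2241
  prox(v) = soft_thresh(-1.2241, 0.158) = -1.0661
Iteration 3: beta = 0.5, y = -1.0661 + 0.5*(-1.0661 + 0.4358) = -1.3812
  grad(y) = 1.7127, v = y - alpha*grad = -1.5275
  prox(v) = soft_thresh(-1.5275, 0.158) = -1.3695
f(x_3) = 3*(-1.3695)^2 + 10*(-1.3695) + 1.85*|-1.3695| = -5.5348


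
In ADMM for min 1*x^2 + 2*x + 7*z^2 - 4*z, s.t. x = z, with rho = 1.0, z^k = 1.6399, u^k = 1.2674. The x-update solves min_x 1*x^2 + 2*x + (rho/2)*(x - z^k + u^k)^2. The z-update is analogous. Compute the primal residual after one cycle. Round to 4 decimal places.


ADMM iteration with rho = 1.0, z^k = 1.6399, u^k = 1.2674
Step 1: x-update.
Minimize 1*x^2 + 2*x + (1.0/2)*(x - 1.6399 + 1.2674)^2
FOC: (2*1 + 1.0)*x = -2 + 1.0*(1.6399 - 1.2674)
x^{k+1} = -0.5425
Step 2: z-update.
Minimize 7*z^2 - 4*z + (1.0/2)*(-0.5425 - z + 1.2674)^2
FOC: (2*7 + 1.0)*z = 4 + 1.0*(-0.5425 + 1.2674)
z^{k+1} = 0.315
Step 3: u-update.
u^{k+1} = 1.2674 - 0.5425 - 0.315 = 0.4099
Step 4: Primal residual = |-0.5425 - 0.315| = 0.8575


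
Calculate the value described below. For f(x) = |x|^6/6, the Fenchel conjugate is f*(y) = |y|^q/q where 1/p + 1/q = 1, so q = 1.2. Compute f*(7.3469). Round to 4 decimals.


The conjugate exponent q satisfies 1/p + 1/q = 1.
p = 6, so q = 6/(6 - 1) = 1.2
|y|^q = 7.3469^1.2 = 10.9478
f*(7.3469) = 10.9478 / 1.2 = 9.1231


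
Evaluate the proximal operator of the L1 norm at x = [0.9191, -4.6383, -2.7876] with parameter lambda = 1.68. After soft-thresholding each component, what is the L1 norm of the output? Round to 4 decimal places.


Soft-thresholding with lambda = 1.68:
prox(0.9191) = sign(0.9191)*max(|0.9191| - 1.68, 0) = 0.0
prox(-4.6383) = sign(-4.6383)*max(|-4.6383| - 1.68, 0) = -2.9583
prox(-2.7876) = sign(-2.7876)*max(|-2.7876| - 1.68, 0) = -1.1076
prox(x) = [0.0, -2.9583, -1.1076]
||prox(x)||_1 = 0.0 + 2.9583 + 1.1076 = 4.0659


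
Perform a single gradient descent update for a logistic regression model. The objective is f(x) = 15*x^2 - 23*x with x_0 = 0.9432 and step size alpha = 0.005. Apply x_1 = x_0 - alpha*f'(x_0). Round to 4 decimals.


We compute the gradient at x_0 and apply the update.
f'(x) = 30*x - 23
f'(0.9432) = 30*0.9432 - 23 = 5.296
x_1 = 0.9432 - 0.005*5.296 = 0.9167


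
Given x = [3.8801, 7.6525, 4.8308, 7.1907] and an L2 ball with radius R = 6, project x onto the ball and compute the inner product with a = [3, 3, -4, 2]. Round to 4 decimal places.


Step 1: Compute ||x|| (intermediates to 6 decimals).
||x|| = sqrt(3.8801^2 + 7.6525^2 + 4.8308^2 + 7.1907^2) = 12.192569
Step 2: Project.
Since ||x|| > R, scale = R/||x|| = 6/12.192569 = 0.492103, proj(x) = scale * x
proj(x) = [1.909409, 3.765818, 2.377251, 3.538565]
Step 3: Dot product.
a^T * proj(x) = 3*1.909409 + 3*3.765818 - 4*2.377251 + 2*3.538565 = 14.5938


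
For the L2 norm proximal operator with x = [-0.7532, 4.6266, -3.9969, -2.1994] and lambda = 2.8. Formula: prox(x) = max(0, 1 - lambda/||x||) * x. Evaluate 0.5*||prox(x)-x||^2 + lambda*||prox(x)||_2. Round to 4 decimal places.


Step 1: Compute ||x||.
||x|| = 6.541
Step 2: Compute scaling factor.
scale = max(0, 1 - 2.8/6.541) = 0.5719
Step 3: prox(x) = [-0.4308, 2.6461, -2.286, -1.2579]
||prox(x)|| = 3.741
Step 4: Proximal objective.
0.5*||prox-x||^2 = 3.92
lambda*||prox|| = 10.4748
Total = 14.3949


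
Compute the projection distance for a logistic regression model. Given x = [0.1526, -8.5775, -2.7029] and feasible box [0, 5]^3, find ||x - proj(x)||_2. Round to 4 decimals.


Project each component onto [0, 5].
clip(0.1526) = 0.1526, clip(-8.5775) = 0.0, clip(-2.7029) = 0.0
Projection = [0.1526, 0.0, 0.0]
Squared diffs: [0.0, 73.5735, 7.3057]
Distance = sqrt(80.8792) = 8.9933


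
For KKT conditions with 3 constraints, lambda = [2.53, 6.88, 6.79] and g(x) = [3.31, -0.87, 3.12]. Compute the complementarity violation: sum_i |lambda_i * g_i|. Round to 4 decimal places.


KKT complementary slackness check:
lambda_1 * g_1 = 2.53 * 3.31 = 8.3743
lambda_2 * g_2 = 6.88 * -0.87 = -5.9856
lambda_3 * g_3 = 6.79 * 3.12 = 21.1848
Total violation = 8.3743 + 5.9856 + 21.1848 = 35.5447


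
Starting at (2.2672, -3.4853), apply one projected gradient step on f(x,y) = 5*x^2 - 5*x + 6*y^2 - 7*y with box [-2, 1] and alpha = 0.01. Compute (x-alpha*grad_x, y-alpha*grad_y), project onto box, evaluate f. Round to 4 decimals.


Step 1: Compute gradient at (2.2672, -3.4853).
grad_x = 2*5*2.2672 - 5 = 17.672
grad_y = 2*6*-3.4853 - 7 = -48.8236
Step 2: Gradient step.
x_raw = 2.2672 - 0.01*17.672 = 2.0905
y_raw = -3.4853 - 0.01*-48.8236 = -2.9971
Step 3: Project onto [-2, 1].
x_proj = clip(2.0905) = 1.0
y_proj = clip(-2.9971) = -2.0
Step 4: Evaluate f.
f(1.0, -2.0) = 38.0


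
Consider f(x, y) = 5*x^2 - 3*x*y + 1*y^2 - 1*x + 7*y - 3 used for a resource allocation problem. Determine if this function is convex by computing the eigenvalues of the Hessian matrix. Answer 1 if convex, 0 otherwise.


The Hessian of f(x,y) = 5*x^2 - 3*x*y + 1*y^2 - 1*x + 7*y - 3 is:
H = [[10, -3], [-3, 2]]
Trace = 10 + 2 = 12
Determinant = 10*2 - (-3)^2 = 11
Discriminant = (12)^2 - 4*11 = 100.0
Eigenvalues: lambda_1 = 1.0, lambda_2 = 11.0
The function is convex.

1


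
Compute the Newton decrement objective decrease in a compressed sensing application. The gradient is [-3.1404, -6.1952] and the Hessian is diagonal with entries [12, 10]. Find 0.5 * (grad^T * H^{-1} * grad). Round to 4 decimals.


Step 1: H is diagonal, so H^(-1) * g = [-0.2617, -0.6195].
Step 2: g^T H^(-1) g = sum_i g_i^2 / H_ii
  = (-3.1404)^2/12 + (-6.1952)^2/10
  = 0.8218 + 3.8381 = 4.6599
Step 3: Objective decrease = 0.5 * g^T H^(-1) g = 2.3299


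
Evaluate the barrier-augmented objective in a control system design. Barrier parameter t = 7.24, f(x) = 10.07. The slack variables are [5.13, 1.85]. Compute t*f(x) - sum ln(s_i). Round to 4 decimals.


Step 1: Compute log-barrier.
ln values: [1.6351, 0.6152]
phi = -(1.6351 + 0.6152) = -2.2503
Step 2: Compute augmented objective.
t*f(x) = 7.24*10.07 = 72.9068
Total = 72.9068 - 2.2503 = 70.6565


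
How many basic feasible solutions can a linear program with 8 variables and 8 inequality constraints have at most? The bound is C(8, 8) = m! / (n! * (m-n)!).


Each vertex corresponds to some choice of n active constraints out of m, so the number of vertices is at most C(m, n) = m! / (n!(m-n)!).
m = 8, n = 8
Numerator: 8 * 7 * 6 * 5 * 4 * 3 * 2 * 1
Denominator: 8! = 40320
C(8, 8) = 1


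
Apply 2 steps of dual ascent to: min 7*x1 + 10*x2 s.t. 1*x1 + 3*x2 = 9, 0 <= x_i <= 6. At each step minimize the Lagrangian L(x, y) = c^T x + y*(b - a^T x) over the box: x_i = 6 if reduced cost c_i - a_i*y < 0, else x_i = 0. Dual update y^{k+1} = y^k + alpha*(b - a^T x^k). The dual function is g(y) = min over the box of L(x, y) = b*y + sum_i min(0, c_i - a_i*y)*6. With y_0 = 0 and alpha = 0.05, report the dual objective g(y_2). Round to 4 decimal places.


Dual ascent for LP: min 7*x1 + 10*x2, 1*x1 + 3*x2 = 9, 0 <= x_i <= 6
Step 1: y^k = 0.0, reduced costs: (7.0, 10.0)
  x^k = (0.0, 0.0), subgradient = b - a^T x = 9.0
  y^{k+1} = 0.0 + 0.05*9.0 = 0.45
Step 2: y^k = 0.45, reduced costs: (6.55, 8.65)
  x^k = (0.0, 0.0), subgradient = b - a^T x = 9.0
  y^{k+1} = 0.45 + 0.05*9.0 = 0.9
Dual objective at y_2 = 0.9: reduced costs (6.1, 7.3), box minimizer x = (0.0, 0.0)
g(y_2) = b*y + (c1 - a1*y)*x1 + (c2 - a2*y)*x2 = 9*0.9 + 6.1*0.0 + 7.3*0.0 = 8.1 + 0.0 + 0.0 = 8.1


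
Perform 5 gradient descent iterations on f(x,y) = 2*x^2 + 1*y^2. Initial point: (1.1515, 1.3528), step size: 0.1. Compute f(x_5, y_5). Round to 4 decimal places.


Gradient descent on f(x,y) = 2*x^2 + 1*y^2.
Starting point: (1.1515, 1.3528), alpha = 0.1
Step 1: grad_x = 2*2*1.1515 = 4.606, grad_y = 2*1*1.3528 = 2.7056
  x_1 = 1.1515 - 0.1*4.606 = 0.6909
  y_1 = 1.3528 - 0.1*2.7056 = 1.0822
Step 2: grad_x = 2*2*0.6909 = 2.7636, grad_y = 2*1*1.0822 = 2.1645
  x_2 = 0.6909 - 0.1*2.7636 = 0.4145
  y_2 = 1.0822 - 0.1*2.1645 = 0.8658
Step 3: grad_x = 2*2*0.4145 = 1.6582, grad_y = 2*1*0.8658 = 1.7316
  x_3 = 0.4145 - 0.1*1.6582 = 0.2487
  y_3 = 0.8658 - 0.1*1.7316 = 0.6926
Step 4: grad_x = 2*2*0.2487 = 0.9949, grad_y = 2*1*0.6926 = 1.3853
  x_4 = 0.2487 - 0.1*0.9949 = 0.1492
  y_4 = 0.6926 - 0.1*1.3853 = 0.5541
Step 5: grad_x = 2*2*0.1492 = 0.5969, grad_y = 2*1*0.5541 = 1.1082
  x_5 = 0.1492 - 0.1*0.5969 = 0.0895
  y_5 = 0.5541 - 0.1*1.1082 = 0.4433
f(0.0895, 0.4433) = 2*0.0895^2 + 1*0.4433^2 = 0.2125


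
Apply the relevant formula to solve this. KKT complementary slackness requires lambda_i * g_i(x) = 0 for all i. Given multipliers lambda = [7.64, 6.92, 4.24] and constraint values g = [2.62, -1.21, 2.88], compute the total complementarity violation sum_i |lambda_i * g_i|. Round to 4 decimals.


KKT complementary slackness check:
lambda_1 * g_1 = 7.64 * 2.62 = 20.0168
lambda_2 * g_2 = 6.92 * -1.21 = -8.3732
lambda_3 * g_3 = 4.24 * 2.88 = 12.2112
Total violation = 20.0168 + 8.3732 + 12.2112 = 40.6012


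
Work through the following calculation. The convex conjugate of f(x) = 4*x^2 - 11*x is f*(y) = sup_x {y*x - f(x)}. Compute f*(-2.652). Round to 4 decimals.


f*(y) = sup_x {y*x - a*x^2 - b*x} = sup_x {(y-b)*x - a*x^2}
FOC: (y - b) - 2a*x = 0 => x* = (y - b)/(2a)
x* = (-2.652 + 11)/(2*4) = 1.0435
f*(-2.652) = (y-b)^2/(4a) = (-2.652 + 11)^2/(4*4)
= 69.6891/16 = 4.3556


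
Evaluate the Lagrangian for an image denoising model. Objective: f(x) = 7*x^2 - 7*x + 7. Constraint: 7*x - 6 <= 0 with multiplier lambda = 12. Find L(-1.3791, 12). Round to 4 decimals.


Step 1: Evaluate f(x).
f(-1.3791) = 7*(-1.3791)^2 - 7*(-1.3791) + 7 = 29.9671
Step 2: Evaluate g(x).
g(-1.3791) = 7*-1.3791 - 6 = -15.6537
Step 3: Compute Lagrangian.
L = 29.9671 + 12*-15.6537 = -157.8773


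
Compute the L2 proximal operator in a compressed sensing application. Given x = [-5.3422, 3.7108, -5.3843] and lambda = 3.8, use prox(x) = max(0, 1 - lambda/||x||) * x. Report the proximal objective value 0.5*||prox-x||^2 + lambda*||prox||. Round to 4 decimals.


Step 1: Compute ||x||.
||x|| = 8.4439
Step 2: Compute scaling factor.
scale = max(0, 1 - 3.8/8.4439) = 0.55
Step 3: prox(x) = [-2.9381, 2.0408, -2.9612]
||prox(x)|| = 4.6439
Step 4: Proximal objective.
0.5*||prox-x||^2 = 7.22
lambda*||prox|| = 17.6468
Total = 24.8669


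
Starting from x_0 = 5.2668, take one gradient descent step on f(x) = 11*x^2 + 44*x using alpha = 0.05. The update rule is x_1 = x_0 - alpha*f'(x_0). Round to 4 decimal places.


We compute the gradient at x_0 and apply the update.
f'(x) = 22*x + 44
f'(5.2668) = 22*5.2668 + 44 = 159.8696
x_1 = 5.2668 - 0.05*159.8696 = -2.7267


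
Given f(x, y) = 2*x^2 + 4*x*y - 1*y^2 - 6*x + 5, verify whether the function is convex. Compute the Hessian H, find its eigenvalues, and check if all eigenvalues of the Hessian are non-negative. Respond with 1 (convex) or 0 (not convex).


The Hessian of f(x,y) = 2*x^2 + 4*x*y - 1*y^2 - 6*x + 5 is:
H = [[4, 4], [4, -2]]
Trace = 4 - 2 = 2
Determinant = 4*-2 - (4)^2 = -24
Discriminant = (2)^2 - 4*-24 = 100.0
Eigenvalues: lambda_1 = -4.0, lambda_2 = 6.0
The function is not convex.

0


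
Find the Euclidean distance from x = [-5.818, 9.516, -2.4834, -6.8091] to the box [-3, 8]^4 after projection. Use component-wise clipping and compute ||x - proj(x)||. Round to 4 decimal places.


Project each component onto [-3, 8].
clip(-5.818) = -3.0, clip(9.516) = 8.0, clip(-2.4834) = -2.4834, clip(-6.8091) = -3.0
Projection = [-3.0, 8.0, -2.4834, -3.0]
Squared diffs: [7.9411, 2.2983, 0.0, 14.5092]
Distance = sqrt(24.7486) = 4.9748


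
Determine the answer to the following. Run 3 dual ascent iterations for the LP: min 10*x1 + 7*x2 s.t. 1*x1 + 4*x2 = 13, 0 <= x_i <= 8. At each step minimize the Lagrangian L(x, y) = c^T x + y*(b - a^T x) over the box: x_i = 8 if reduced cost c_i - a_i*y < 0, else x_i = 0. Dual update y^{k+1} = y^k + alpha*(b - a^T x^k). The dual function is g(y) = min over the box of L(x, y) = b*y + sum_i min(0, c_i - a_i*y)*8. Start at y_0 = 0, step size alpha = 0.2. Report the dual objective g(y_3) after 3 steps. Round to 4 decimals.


Dual ascent for LP: min 10*x1 + 7*x2, 1*x1 + 4*x2 = 13, 0 <= x_i <= 8
Step 1: y^k = 0.0, reduced costs: (10.0, 7.0)
  x^k = (0.0, 0.0), subgradient = b - a^T x = 13.0
  y^{k+1} = 0.0 + 0.2*13.0 = 2.6
Step 2: y^k = 2.6, reduced costs: (7.4, -3.4)
  x^k = (0.0, 8.0), subgradient = b - a^T x = -19.0
  y^{k+1} = 2.6 + 0.2*-19.0 = -1.2
Step 3: y^k = -1.2, reduced costs: (11.2, 11.8)
  x^k = (0.0, 0.0), subgradient = b - a^T x = 13.0
  y^{k+1} = -1.2 + 0.2*13.0 = 1.4
Dual objective at y_3 = 1.4: reduced costs (8.6, 1.4), box minimizer x = (0.0, 0.0)
g(y_3) = b*y + (c1 - a1*y)*x1 + (c2 - a2*y)*x2 = 13*1.4 + 8.6*0.0 + 1.4*0.0 = 18.2 + 0.0 + 0.0 = 18.2


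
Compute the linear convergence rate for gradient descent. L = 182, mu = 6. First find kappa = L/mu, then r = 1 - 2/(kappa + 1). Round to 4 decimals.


Step 1: Compute the condition number.
kappa = L/mu = 182/6 = 30.3333
Step 2: Compute the convergence rate.
r = 1 - 2/(kappa + 1) = 1 - 2*mu/(L + mu) = (L - mu)/(L + mu) = 176/188 = 0.9362


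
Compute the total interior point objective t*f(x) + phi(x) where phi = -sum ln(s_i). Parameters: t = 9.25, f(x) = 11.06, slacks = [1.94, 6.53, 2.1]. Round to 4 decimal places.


Step 1: Compute log-barrier.
ln values: [0.6627, 1.8764, 0.7419]
phi = -(0.6627 + 1.8764 + 0.7419) = -3.281
Step 2: Compute augmented objective.
t*f(x) = 9.25*11.06 = 102.305
Total = 102.305 - 3.281 = 99.024


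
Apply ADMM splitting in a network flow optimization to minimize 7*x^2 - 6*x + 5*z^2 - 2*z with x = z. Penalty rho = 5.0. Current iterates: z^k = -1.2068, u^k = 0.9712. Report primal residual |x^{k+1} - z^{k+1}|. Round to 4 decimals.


ADMM iteration with rho = 5.0, z^k = -1.2068, u^k = 0.9712
Step 1: x-update.
Minimize 7*x^2 - 6*x + (5.0/2)*(x + 1.2068 + 0.9712)^2
FOC: (2*7 + 5.0)*x = 6 + 5.0*(-1.2068 - 0.9712)
x^{k+1} = -0.2574
Step 2: z-update.
Minimize 5*z^2 - 2*z + (5.0/2)*(-0.2574 - z + 0.9712)^2
FOC: (2*5 + 5.0)*z = 2 + 5.0*(-0.2574 + 0.9712)
z^{k+1} = 0.3713
Step 3: u-update.
u^{k+1} = 0.9712 - 0.2574 - 0.3713 = 0.3426
Step 4: Primal residual = |-0.2574 - 0.3713| = 0.6286


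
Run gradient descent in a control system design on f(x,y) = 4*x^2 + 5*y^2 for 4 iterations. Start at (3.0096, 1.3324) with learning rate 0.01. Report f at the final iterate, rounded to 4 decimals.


Gradient descent on f(x,y) = 4*x^2 + 5*y^2.
Starting point: (3.0096, 1.3324), alpha = 0.01
Step 1: grad_x = 2*4*3.0096 = 24.0768, grad_y = 2*5*1.3324 = 13.324
  x_1 = 3.0096 - 0.01*24.0768 = 2.7688
  y_1 = 1.3324 - 0.01*13.324 = 1.1992
Step 2: grad_x = 2*4*2.7688 = 22.1507, grad_y = 2*5*1.1992 = 11.9916
  x_2 = 2.7688 - 0.01*22.1507 = 2.5473
  y_2 = 1.1992 - 0.01*11.9916 = 1.0792
Step 3: grad_x = 2*4*2.5473 = 20.3786, grad_y = 2*5*1.0792 = 10.7924
  x_3 = 2.5473 - 0.01*20.3786 = 2.3435
  y_3 = 1.0792 - 0.01*10.7924 = 0.9713
Step 4: grad_x = 2*4*2.3435 = 18.7483, grad_y = 2*5*0.9713 = 9.7132
  x_4 = 2.3435 - 0.01*18.7483 = 2.1561
  y_4 = 0.9713 - 0.01*9.7132 = 0.8742
f(2.1561, 0.8742) = 4*2.1561^2 + 5*0.8742^2 = 22.4153


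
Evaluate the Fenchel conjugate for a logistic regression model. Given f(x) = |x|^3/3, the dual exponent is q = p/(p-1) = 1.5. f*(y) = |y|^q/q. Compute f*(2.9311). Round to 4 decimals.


The conjugate exponent q satisfies 1/p + 1/q = 1.
p = 3, so q = 3/(3 - 1) = 1.5
|y|^q = 2.9311^1.5 = 5.0182
f*(2.9311) = 5.0182 / 1.5 = 3.3455


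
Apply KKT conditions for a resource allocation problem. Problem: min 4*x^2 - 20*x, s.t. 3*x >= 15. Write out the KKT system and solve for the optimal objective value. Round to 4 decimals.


Step 1: Try lambda = 0 (constraint inactive).
x_unc = 20/(2*4) = 2.5
Check: 3*2.5 = 7.5 < 15 -- violated!
Step 2: Constraint must be active: 3*x = 15
x* = 15/3 = 5.0
lambda = (2*4*5.0 - 20)/3 = 6.6667
Step 3: Compute optimal value.
f(x*) = 4*5.0^2 - 20*5.0 = 0.0


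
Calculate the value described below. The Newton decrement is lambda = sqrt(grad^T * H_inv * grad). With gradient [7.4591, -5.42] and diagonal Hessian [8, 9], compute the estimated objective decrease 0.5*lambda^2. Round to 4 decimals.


Step 1: H is diagonal, so H^(-1) * g = [0.9324, -0.6022].
Step 2: g^T H^(-1) g = sum_i g_i^2 / H_ii
  = (7.4591)^2/8 + (-5.42)^2/9
  = 6.9548 + 3.264 = 10.2188
Step 3: Objective decrease = 0.5 * g^T H^(-1) g = 5.1094


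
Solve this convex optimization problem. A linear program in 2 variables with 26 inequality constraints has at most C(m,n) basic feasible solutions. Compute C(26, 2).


Each vertex corresponds to some choice of n active constraints out of m, so the number of vertices is at most C(m, n) = m! / (n!(m-n)!).
m = 26, n = 2
Numerator: 26 * 25
Denominator: 2! = 2
C(26, 2) = 325


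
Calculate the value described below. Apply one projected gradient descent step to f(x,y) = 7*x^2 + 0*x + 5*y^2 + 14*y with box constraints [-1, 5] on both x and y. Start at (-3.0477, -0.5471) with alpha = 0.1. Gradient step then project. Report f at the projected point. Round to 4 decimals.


Step 1: Compute gradient at (-3.0477, -0.5471).
grad_x = 2*7*-3.0477 + 0 = -42.6678
grad_y = 2*5*-0.5471 + 14 = 8.529
Step 2: Gradient step.
x_raw = -3.0477 - 0.1*-42.6678 = 1.2191
y_raw = -0.5471 - 0.1*8.529 = -1.4
Step 3: Project onto [-1, 5].
x_proj = clip(1.2191) = 1.2191
y_proj = clip(-1.4) = -1.0
Step 4: Evaluate f.
f(1.2191, -1.0) = 1.4031


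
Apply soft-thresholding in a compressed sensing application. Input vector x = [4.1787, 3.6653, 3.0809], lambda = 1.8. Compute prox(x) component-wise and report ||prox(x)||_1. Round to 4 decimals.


Soft-thresholding with lambda = 1.8:
prox(4.1787) = sign(4.1787)*max(|4.1787| - 1.8, 0) = 2.3787
prox(3.6653) = sign(3.6653)*max(|3.6653| - 1.8, 0) = 1.8653
prox(3.0809) = sign(3.0809)*max(|3.0809| - 1.8, 0) = 1.2809
prox(x) = [2.3787, 1.8653, 1.2809]
||prox(x)||_1 = 2.3787 + 1.8653 + 1.2809 = 5.5249


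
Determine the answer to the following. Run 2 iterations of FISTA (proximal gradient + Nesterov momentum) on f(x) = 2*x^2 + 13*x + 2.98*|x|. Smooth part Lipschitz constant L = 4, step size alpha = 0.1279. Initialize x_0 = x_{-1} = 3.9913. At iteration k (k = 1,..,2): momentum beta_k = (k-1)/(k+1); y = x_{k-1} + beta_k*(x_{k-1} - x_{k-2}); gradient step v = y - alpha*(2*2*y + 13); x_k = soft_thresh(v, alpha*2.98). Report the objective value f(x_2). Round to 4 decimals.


FISTA on f(x) = 2*x^2 + 13*x + 2.98*|x|
L = 4, alpha = 0.1279
Iteration 1: beta = 0.0, y = 3.9913 + 0.0*(3.9913 - 3.9913) = 3.9913
  grad(y) = 28.9652, v = y - alpha*grad = 0.2867
  prox(v) = soft_thresh(0.2867, 0.3811) = 0.0
Iteration 2: beta = 0.3333, y = 0.0 + 0.3333*(0.0 - 3.9913) = -1.3304
  grad(y) = 7.6783, v = y - alpha*grad = -2.3125
  prox(v) = soft_thresh(-2.3125, 0.3811) = -1.9313
f(x_2) = 2*(-1.9313)^2 + 13*(-1.9313) + 2.98*|-1.9313| = -11.8919


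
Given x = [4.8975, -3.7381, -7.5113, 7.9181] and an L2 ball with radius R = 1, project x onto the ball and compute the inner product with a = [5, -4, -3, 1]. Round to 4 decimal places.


Step 1: Compute ||x|| (intermediates to 6 decimals).
||x|| = sqrt(4.8975^2 + (-3.7381)^2 + (-7.5113)^2 + 7.9181^2) = 12.53295
Step 2: Project.
Since ||x|| > R, scale = R/||x|| = 1/12.53295 = 0.07979, proj(x) = scale * x
proj(x) = [0.390772, -0.298263, -0.599327, 0.631785]
Step 3: Dot product.
a^T * proj(x) = 5*0.390772 - 4*(-0.298263) - 3*(-0.599327) + 1*0.631785 = 5.5767


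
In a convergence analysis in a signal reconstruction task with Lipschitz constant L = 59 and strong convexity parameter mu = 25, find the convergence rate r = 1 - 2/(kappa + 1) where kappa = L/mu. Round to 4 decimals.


Step 1: Compute the condition number.
kappa = L/mu = 59/25 = 2.36
Step 2: Compute the convergence rate.
r = 1 - 2/(kappa + 1) = 1 - 2*mu/(L + mu) = (L - mu)/(L + mu) = 34/84 = 0.4048


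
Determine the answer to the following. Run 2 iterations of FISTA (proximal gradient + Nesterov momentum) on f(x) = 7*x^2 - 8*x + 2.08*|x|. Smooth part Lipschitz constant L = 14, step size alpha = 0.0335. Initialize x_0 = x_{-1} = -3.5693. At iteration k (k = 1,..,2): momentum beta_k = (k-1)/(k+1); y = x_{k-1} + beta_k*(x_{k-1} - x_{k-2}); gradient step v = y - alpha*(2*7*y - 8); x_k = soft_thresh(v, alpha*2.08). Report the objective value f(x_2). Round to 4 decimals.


FISTA on f(x) = 7*x^2 - 8*x + 2.08*|x|
L = 14, alpha = 0.0335
Iteration 1: beta = 0.0, y = -3.5693 + 0.0*(-3.5693 + 3.5693) = -3.5693
  grad(y) = -57.9702, v = y - alpha*grad = -1.6273
  prox(v) = soft_thresh(-1.6273, 0.0697) = -1.5576
Iteration 2: beta = 0.3333, y = -1.5576 + 0.3333*(-1.5576 + 3.5693) = -0.8871
  grad(y) = -20.4188, v = y - alpha*grad = -0.203
  prox(v) = soft_thresh(-0.203, 0.0697) = -0.1333
f(x_2) = 7*(-0.1333)^2 - 8*(-0.1333) + 2.08*|-0.1333| = 1.4686


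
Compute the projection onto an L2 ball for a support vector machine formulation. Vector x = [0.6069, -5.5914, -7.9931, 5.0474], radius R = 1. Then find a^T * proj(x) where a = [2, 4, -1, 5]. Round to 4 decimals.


Step 1: Compute ||x|| (intermediates to 6 decimals).
||x|| = sqrt(0.6069^2 + (-5.5914)^2 + (-7.9931)^2 + 5.0474^2) = 10.999908
Step 2: Project.
Since ||x|| > R, scale = R/||x|| = 1/10.999908 = 0.09091, proj(x) = scale * x
proj(x) = [0.055173, -0.508314, -0.726653, 0.458859]
Step 3: Dot product.
a^T * proj(x) = 2*0.055173 + 4*(-0.508314) - 1*(-0.726653) + 5*0.458859 = 1.098


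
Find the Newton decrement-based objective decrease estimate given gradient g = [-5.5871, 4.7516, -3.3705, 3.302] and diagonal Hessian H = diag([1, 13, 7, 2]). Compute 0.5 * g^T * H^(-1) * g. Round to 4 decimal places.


Step 1: H is diagonal, so H^(-1) * g = [-5.5871, 0.3655, -0.4815, 1.651].
Step 2: g^T H^(-1) g = sum_i g_i^2 / H_ii
  = (-5.5871)^2/1 + (4.7516)^2/13 + (-3.3705)^2/7 + (3.302)^2/2
  = 31.2157 + 1.7367 + 1.6229 + 5.4516 = 40.0269
Step 3: Objective decrease = 0.5 * g^T H^(-1) g = 20.0135


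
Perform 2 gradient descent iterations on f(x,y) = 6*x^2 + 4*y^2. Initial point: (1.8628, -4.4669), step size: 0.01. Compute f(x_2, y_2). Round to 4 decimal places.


Gradient descent on f(x,y) = 6*x^2 + 4*y^2.
Starting point: (1.8628, -4.4669), alpha = 0.01
Step 1: grad_x = 2*6*1.8628 = 22.3536, grad_y = 2*4*-4.4669 = -35.7352
  x_1 = 1.8628 - 0.01*22.3536 = 1.6393
  y_1 = -4.4669 - 0.01*-35.7352 = -4.1095
Step 2: grad_x = 2*6*1.6393 = 19.6712, grad_y = 2*4*-4.1095 = -32.8764
  x_2 = 1.6393 - 0.01*19.6712 = 1.4426
  y_2 = -4.1095 - 0.01*-32.8764 = -3.7808
f(1.4426, -3.7808) = 6*1.4426^2 + 4*(-3.7808)^2 = 69.6631


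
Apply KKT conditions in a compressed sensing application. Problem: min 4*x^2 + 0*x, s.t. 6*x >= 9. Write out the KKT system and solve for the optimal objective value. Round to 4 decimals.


Step 1: Try lambda = 0 (constraint inactive).
x_unc = 0/(2*4) = 0.0
Check: 6*0.0 = 0.0 < 9 -- violated!
Step 2: Constraint must be active: 6*x = 9
x* = 9/6 = 1.5
lambda = (2*4*1.5 + 0)/6 = 2.0
Step 3: Compute optimal value.
f(x*) = 4*1.5^2 + 0*1.5 = 9.0


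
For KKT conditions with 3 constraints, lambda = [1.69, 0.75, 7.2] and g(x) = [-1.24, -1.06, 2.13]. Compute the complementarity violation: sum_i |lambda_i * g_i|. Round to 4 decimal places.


KKT complementary slackness check:
lambda_1 * g_1 = 1.69 * -1.24 = -2.0956
lambda_2 * g_2 = 0.75 * -1.06 = -0.795
lambda_3 * g_3 = 7.2 * 2.13 = 15.336
Total violation = 2.0956 + 0.795 + 15.336 = 18.2266


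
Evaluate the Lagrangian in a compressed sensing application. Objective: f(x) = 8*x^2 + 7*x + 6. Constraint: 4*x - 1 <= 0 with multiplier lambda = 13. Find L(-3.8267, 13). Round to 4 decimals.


Step 1: Evaluate f(x).
f(-3.8267) = 8*(-3.8267)^2 + 7*(-3.8267) + 6 = 96.3622
Step 2: Evaluate g(x).
g(-3.8267) = 4*-3.8267 - 1 = -16.3068
Step 3: Compute Lagrangian.
L = 96.3622 + 13*-16.3068 = -115.6262


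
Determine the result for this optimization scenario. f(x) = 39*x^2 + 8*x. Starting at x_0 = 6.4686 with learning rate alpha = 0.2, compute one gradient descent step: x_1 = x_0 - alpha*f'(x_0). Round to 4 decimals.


We compute the gradient at x_0 and apply the update.
f'(x) = 78*x + 8
f'(6.4686) = 78*6.4686 + 8 = 512.5508
x_1 = 6.4686 - 0.2*512.5508 = -96.0416


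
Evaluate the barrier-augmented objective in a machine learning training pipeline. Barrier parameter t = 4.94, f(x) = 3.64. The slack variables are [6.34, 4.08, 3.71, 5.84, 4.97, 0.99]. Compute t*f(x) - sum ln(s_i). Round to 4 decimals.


Step 1: Compute log-barrier.
ln values: [1.8469, 1.4061, 1.311, 1.7647, 1.6034, -0.0101]
phi = -(1.8469 + 1.4061 + 1.311 + 1.7647 + 1.6034 - 0.0101) = -7.9221
Step 2: Compute augmented objective.
t*f(x) = 4.94*3.64 = 17.9816
Total = 17.9816 - 7.9221 = 10.0595


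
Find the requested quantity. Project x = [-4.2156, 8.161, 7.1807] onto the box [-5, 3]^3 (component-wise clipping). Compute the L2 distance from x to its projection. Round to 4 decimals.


Project each component onto [-5, 3].
clip(-4.2156) = -4.2156, clip(8.161) = 3.0, clip(7.1807) = 3.0
Projection = [-4.2156, 3.0, 3.0]
Squared diffs: [0.0, 26.6359, 17.4783]
Distance = sqrt(44.1142) = 6.6419
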